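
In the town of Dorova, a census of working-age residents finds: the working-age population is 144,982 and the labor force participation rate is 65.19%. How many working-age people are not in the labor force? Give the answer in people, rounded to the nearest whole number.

Share not in the labor force = 1 − 0.6519 = 0.3481.
Not in labor force = 0.3481 × 144,982 ≈ 50,468.

About 50,468 are not in the labor force.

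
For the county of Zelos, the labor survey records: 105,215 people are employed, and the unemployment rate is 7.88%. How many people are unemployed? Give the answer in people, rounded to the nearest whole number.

Let U be the number unemployed. The labor force is E + U, and U/(E+U) = 0.0788.
So U = 0.0788 × 105,215 / (1 − 0.0788) = 8290.94 / 0.9212 ≈ 9,000.

About 9,000 are unemployed.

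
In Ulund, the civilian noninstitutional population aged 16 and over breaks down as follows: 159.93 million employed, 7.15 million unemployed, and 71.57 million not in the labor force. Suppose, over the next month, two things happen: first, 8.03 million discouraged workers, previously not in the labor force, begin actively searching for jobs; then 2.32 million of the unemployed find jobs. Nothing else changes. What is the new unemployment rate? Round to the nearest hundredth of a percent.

New unemployment rate ≈ 7.34%.

Initially, labor force = 159.93 + 7.15 = 167.08 million, so u = 7.15/167.08 = 4.28%.
After the first change, unemployed and labor force both rise by 8.03 → E = 159.93, U = 15.18, labor force = 175.11 million.
After the second change, unemployed falls and employed rises by 2.32; labor force unchanged → E = 162.25, U = 12.86, labor force = 175.11 million.
New unemployment rate = 12.86 / 175.11 = 7.34%.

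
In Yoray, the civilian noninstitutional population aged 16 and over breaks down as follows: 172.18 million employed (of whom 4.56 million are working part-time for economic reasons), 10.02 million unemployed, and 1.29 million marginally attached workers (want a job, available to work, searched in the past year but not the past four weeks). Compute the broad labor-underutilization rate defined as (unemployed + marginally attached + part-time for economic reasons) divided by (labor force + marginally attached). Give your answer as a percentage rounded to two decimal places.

Broad underutilization rate ≈ 8.65%.

Labor force = 172.18 + 10.02 = 182.20 million.
Numerator = 10.02 + 1.29 + 4.56 = 15.87 million.
Denominator = 182.20 + 1.29 = 183.49 million.
Broad rate = 15.87 / 183.49 = 8.65%.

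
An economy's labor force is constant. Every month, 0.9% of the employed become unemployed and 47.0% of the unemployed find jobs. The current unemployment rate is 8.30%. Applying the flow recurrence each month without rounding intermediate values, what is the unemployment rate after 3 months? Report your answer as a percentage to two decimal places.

Unemployment rate after three months ≈ 2.79%.

With a fixed labor force, u_{t+1} = u_t + s·(1−u_t) − f·u_t = u_t·(1−s−f) + s.
Here 1−s−f = 0.521 and s = 0.009.
u_1 = 0.083000 × 0.521 + 0.009 = 0.052243.
u_2 = 0.052243 × 0.521 + 0.009 = 0.036219.
u_3 = 0.036219 × 0.521 + 0.009 = 0.027870.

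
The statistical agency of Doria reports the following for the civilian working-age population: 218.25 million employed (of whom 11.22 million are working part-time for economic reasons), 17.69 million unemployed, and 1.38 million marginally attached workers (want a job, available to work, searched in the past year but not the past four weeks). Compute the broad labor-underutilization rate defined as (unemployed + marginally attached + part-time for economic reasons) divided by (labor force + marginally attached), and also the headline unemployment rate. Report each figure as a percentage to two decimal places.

Labor force = 218.25 + 17.69 = 235.94 million.
Numerator = 17.69 + 1.38 + 11.22 = 30.29 million.
Denominator = 235.94 + 1.38 = 237.32 million.
Broad rate = 30.29 / 237.32 = 12.76%.
Headline unemployment rate = 17.69 / 235.94 = 7.50%.

Broad underutilization rate ≈ 12.76%; headline unemployment rate ≈ 7.50%.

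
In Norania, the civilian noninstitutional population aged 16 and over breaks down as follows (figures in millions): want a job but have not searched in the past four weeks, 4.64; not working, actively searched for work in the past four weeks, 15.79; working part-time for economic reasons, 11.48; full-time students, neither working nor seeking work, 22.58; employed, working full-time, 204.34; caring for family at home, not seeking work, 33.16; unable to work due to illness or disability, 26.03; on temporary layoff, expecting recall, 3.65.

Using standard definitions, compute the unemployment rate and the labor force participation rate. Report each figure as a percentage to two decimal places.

Employed = 11.48 + 204.34 = 215.82 million (anyone who worked, including part-time for economic reasons, counts as employed).
Unemployed = 15.79 + 3.65 = 19.44 million (jobless and actively searching, or on temporary layoff).
Labor force = 215.82 + 19.44 = 235.26 million.
Not in labor force = 4.64 + 22.58 + 33.16 + 26.03 = 86.41 million (those not working and not actively searching are outside the labor force — including those who want a job but have given up searching).
Civilian working-age population = 235.26 + 86.41 = 321.67 million.
Unemployment rate = 19.44 / 235.26 = 8.26%.
Labor force participation rate = 235.26 / 321.67 = 73.14%.

Unemployment rate ≈ 8.26%; labor force participation rate ≈ 73.14%.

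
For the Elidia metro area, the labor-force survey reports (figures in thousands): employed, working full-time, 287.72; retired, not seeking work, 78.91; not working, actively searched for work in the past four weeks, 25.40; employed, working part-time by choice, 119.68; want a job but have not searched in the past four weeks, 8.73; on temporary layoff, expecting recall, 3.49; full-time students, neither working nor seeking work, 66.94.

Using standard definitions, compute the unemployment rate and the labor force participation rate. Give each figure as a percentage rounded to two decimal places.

Employed = 287.72 + 119.68 = 407.40 thousand.
Unemployed = 25.40 + 3.49 = 28.89 thousand (jobless and actively searching, or on temporary layoff).
Labor force = 407.40 + 28.89 = 436.29 thousand.
Not in labor force = 78.91 + 8.73 + 66.94 = 154.58 thousand (those not working and not actively searching are outside the labor force — including those who want a job but have given up searching).
Civilian working-age population = 436.29 + 154.58 = 590.87 thousand.
Unemployment rate = 28.89 / 436.29 = 6.62%.
Labor force participation rate = 436.29 / 590.87 = 73.84%.

Unemployment rate ≈ 6.62%; labor force participation rate ≈ 73.84%.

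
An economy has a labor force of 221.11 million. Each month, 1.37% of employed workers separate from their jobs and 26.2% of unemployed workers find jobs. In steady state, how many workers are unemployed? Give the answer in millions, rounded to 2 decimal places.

Steady-state unemployment rate u* = s/(s+f) = 1.37/(1.37+26.2) = 0.049692.
Unemployed = u* × labor force = 0.049692 × 221.11 ≈ 10.99 million.

About 10.99 million are unemployed in steady state.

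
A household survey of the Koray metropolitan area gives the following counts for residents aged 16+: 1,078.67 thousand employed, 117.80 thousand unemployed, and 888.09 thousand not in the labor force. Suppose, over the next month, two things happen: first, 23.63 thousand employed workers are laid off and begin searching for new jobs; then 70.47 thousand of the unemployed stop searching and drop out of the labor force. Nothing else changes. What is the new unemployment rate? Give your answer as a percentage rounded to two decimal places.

New unemployment rate ≈ 6.30%.

Initially, labor force = 1,078.67 + 117.80 = 1,196.47 thousand, so u = 117.80/1,196.47 = 9.85%.
After the first change, employed falls and unemployed rises by 23.63; labor force unchanged → E = 1,055.04, U = 141.43, labor force = 1,196.47 thousand.
After the second change, unemployed and labor force both fall by 70.47 → E = 1,055.04, U = 70.96, labor force = 1,126.00 thousand.
New unemployment rate = 70.96 / 1,126.00 = 6.30%.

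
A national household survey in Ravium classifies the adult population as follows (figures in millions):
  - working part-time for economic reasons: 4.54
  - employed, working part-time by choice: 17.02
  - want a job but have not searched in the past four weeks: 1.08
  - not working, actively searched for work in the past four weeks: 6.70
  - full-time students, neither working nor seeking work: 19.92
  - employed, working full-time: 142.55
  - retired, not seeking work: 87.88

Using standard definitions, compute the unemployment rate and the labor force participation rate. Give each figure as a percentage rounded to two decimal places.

Unemployment rate ≈ 3.92%; labor force participation rate ≈ 61.07%.

Employed = 4.54 + 17.02 + 142.55 = 164.11 million (anyone who worked, including part-time for economic reasons, counts as employed).
Unemployed = 6.70 million.
Labor force = 164.11 + 6.70 = 170.81 million.
Not in labor force = 1.08 + 19.92 + 87.88 = 108.88 million (those not working and not actively searching are outside the labor force — including those who want a job but have given up searching).
Civilian working-age population = 170.81 + 108.88 = 279.69 million.
Unemployment rate = 6.70 / 170.81 = 3.92%.
Labor force participation rate = 170.81 / 279.69 = 61.07%.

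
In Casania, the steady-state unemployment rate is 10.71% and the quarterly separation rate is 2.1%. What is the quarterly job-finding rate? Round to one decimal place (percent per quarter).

Job-finding rate ≈ 17.5% per quarter.

From u* = s/(s+f): f = s·(1−u)/u.
f = 2.1 × (1 − 0.1071) / 0.1071 = 1.8751 / 0.1071 ≈ 17.5% per quarter.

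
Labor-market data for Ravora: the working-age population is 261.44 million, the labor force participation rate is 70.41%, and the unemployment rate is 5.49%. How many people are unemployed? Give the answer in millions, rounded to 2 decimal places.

About 10.11 million are unemployed.

Labor force = 0.7041 × 261.44 = 184.08 million.
Unemployed = 0.0549 × 184.08 ≈ 10.11 million.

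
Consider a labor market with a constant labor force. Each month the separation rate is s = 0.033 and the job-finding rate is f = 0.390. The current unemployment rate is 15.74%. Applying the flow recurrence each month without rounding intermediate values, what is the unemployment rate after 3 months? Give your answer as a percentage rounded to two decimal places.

Unemployment rate after three months ≈ 9.33%.

With a fixed labor force, u_{t+1} = u_t + s·(1−u_t) − f·u_t = u_t·(1−s−f) + s.
Here 1−s−f = 0.577 and s = 0.033.
u_1 = 0.157400 × 0.577 + 0.033 = 0.123820.
u_2 = 0.123820 × 0.577 + 0.033 = 0.104444.
u_3 = 0.104444 × 0.577 + 0.033 = 0.093264.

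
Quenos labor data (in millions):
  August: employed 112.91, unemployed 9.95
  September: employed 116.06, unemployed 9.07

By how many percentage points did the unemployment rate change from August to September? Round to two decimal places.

August: labor force = 112.91 + 9.95 = 122.86; u = 9.95/122.86 = 8.10%.
September: labor force = 116.06 + 9.07 = 125.13; u = 9.07/125.13 = 7.25%.
Change = 7.25% − 8.10% = −0.85 pp.

The unemployment rate changed by −0.85 percentage points.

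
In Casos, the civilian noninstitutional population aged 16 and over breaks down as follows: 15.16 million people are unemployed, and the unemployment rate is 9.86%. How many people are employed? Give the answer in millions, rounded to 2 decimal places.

About 138.59 million are employed.

Labor force = U / u = 15.16 / 0.0986 ≈ 153.75 million.
Employed = labor force − unemployed = 153.75 − 15.16 = 138.59 million.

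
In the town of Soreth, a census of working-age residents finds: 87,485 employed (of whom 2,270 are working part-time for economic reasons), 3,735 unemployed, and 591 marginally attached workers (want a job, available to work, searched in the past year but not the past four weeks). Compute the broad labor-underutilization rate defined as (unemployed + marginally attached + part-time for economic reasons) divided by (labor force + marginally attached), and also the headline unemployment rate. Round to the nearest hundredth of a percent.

Broad underutilization rate ≈ 7.18%; headline unemployment rate ≈ 4.09%.

Labor force = 87,485 + 3,735 = 91,220.
Numerator = 3,735 + 591 + 2,270 = 6,596.
Denominator = 91,220 + 591 = 91,811.
Broad rate = 6,596 / 91,811 = 7.18%.
Headline unemployment rate = 3,735 / 91,220 = 4.09%.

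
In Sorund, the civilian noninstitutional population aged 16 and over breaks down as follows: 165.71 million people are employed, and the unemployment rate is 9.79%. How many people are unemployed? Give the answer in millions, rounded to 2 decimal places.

About 17.98 million are unemployed.

Let U be the number unemployed. The labor force is E + U, and U/(E+U) = 0.0979.
So U = 0.0979 × 165.71 / (1 − 0.0979) = 16.2230 / 0.9021 ≈ 17.98 million.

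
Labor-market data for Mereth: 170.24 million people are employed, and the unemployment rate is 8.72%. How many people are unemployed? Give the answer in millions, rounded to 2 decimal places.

About 16.26 million are unemployed.

Let U be the number unemployed. The labor force is E + U, and U/(E+U) = 0.0872.
So U = 0.0872 × 170.24 / (1 − 0.0872) = 14.8449 / 0.9128 ≈ 16.26 million.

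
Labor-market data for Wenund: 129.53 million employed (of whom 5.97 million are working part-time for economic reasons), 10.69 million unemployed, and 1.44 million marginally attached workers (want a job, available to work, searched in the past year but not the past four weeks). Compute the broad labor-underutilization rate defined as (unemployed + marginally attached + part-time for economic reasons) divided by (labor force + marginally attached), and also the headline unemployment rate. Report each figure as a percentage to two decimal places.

Labor force = 129.53 + 10.69 = 140.22 million.
Numerator = 10.69 + 1.44 + 5.97 = 18.10 million.
Denominator = 140.22 + 1.44 = 141.66 million.
Broad rate = 18.10 / 141.66 = 12.78%.
Headline unemployment rate = 10.69 / 140.22 = 7.62%.

Broad underutilization rate ≈ 12.78%; headline unemployment rate ≈ 7.62%.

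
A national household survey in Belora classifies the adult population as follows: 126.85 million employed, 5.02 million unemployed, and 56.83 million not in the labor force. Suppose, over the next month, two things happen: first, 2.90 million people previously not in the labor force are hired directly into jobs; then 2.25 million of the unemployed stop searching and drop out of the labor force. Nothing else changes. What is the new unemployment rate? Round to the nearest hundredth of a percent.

New unemployment rate ≈ 2.09%.

Initially, labor force = 126.85 + 5.02 = 131.87 million, so u = 5.02/131.87 = 3.81%.
After the first change, employed and labor force both rise by 2.90; unemployed unchanged → E = 129.75, U = 5.02, labor force = 134.77 million.
After the second change, unemployed and labor force both fall by 2.25 → E = 129.75, U = 2.77, labor force = 132.52 million.
New unemployment rate = 2.77 / 132.52 = 2.09%.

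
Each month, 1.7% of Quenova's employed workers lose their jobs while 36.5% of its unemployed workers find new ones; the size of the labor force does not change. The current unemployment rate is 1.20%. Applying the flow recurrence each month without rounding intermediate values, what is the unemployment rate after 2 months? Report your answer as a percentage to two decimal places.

With a fixed labor force, u_{t+1} = u_t + s·(1−u_t) − f·u_t = u_t·(1−s−f) + s.
Here 1−s−f = 0.618 and s = 0.017.
u_1 = 0.012000 × 0.618 + 0.017 = 0.024416.
u_2 = 0.024416 × 0.618 + 0.017 = 0.032089.

Unemployment rate after two months ≈ 3.21%.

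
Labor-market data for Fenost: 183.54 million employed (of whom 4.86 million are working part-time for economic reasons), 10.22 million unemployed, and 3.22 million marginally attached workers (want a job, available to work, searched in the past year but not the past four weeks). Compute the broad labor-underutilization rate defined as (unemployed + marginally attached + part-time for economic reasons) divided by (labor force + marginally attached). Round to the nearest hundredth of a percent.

Labor force = 183.54 + 10.22 = 193.76 million.
Numerator = 10.22 + 3.22 + 4.86 = 18.30 million.
Denominator = 193.76 + 3.22 = 196.98 million.
Broad rate = 18.30 / 196.98 = 9.29%.

Broad underutilization rate ≈ 9.29%.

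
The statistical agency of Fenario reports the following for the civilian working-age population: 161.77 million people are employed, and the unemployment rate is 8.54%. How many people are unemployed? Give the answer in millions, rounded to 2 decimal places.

Let U be the number unemployed. The labor force is E + U, and U/(E+U) = 0.0854.
So U = 0.0854 × 161.77 / (1 − 0.0854) = 13.8152 / 0.9146 ≈ 15.11 million.

About 15.11 million are unemployed.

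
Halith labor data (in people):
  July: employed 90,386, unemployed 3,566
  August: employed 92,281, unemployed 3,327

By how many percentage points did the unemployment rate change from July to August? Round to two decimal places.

July: labor force = 90,386 + 3,566 = 93,952; u = 3,566/93,952 = 3.80%.
August: labor force = 92,281 + 3,327 = 95,608; u = 3,327/95,608 = 3.48%.
Change = 3.48% − 3.80% = −0.32 pp.

The unemployment rate changed by −0.32 percentage points.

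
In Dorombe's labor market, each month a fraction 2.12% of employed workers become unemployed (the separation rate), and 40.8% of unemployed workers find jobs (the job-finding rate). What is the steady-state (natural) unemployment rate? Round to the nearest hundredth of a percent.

At steady state the flows balance: s·E = f·U, so U/(E+U) = s/(s+f).
u* = 2.12 / (2.12 + 40.8) = 2.12 / 42.92 = 4.94%.

Steady-state unemployment rate ≈ 4.94%.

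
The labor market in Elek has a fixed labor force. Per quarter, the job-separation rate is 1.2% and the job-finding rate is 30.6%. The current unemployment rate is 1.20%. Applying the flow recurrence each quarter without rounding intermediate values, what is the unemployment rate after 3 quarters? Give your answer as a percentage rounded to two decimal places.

Unemployment rate after three quarters ≈ 2.96%.

With a fixed labor force, u_{t+1} = u_t + s·(1−u_t) − f·u_t = u_t·(1−s−f) + s.
Here 1−s−f = 0.682 and s = 0.012.
u_1 = 0.012000 × 0.682 + 0.012 = 0.020184.
u_2 = 0.020184 × 0.682 + 0.012 = 0.025765.
u_3 = 0.025765 × 0.682 + 0.012 = 0.029572.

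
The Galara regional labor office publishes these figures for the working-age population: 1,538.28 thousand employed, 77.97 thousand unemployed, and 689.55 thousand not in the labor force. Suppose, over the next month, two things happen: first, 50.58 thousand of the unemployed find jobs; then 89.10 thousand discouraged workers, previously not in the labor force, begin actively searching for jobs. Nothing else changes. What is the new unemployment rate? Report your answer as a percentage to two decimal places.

New unemployment rate ≈ 6.83%.

Initially, labor force = 1,538.28 + 77.97 = 1,616.25 thousand, so u = 77.97/1,616.25 = 4.82%.
After the first change, unemployed falls and employed rises by 50.58; labor force unchanged → E = 1,588.86, U = 27.39, labor force = 1,616.25 thousand.
After the second change, unemployed and labor force both rise by 89.10 → E = 1,588.86, U = 116.49, labor force = 1,705.35 thousand.
New unemployment rate = 116.49 / 1,705.35 = 6.83%.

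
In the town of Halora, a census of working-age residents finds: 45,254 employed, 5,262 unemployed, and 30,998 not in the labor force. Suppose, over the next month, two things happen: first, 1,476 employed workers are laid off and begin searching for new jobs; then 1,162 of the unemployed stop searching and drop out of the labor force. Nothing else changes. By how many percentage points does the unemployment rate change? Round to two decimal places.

Initially, labor force = 45,254 + 5,262 = 50,516, so u = 5,262/50,516 = 10.42%.
After the first change, employed falls and unemployed rises by 1,476; labor force unchanged → E = 43,778, U = 6,738, labor force = 50,516.
After the second change, unemployed and labor force both fall by 1,162 → E = 43,778, U = 5,576, labor force = 49,354.
New unemployment rate = 5,576 / 49,354 = 11.30%.
Change = 11.30% − 10.42% = +0.88 percentage points.

The unemployment rate changes by +0.88 percentage points.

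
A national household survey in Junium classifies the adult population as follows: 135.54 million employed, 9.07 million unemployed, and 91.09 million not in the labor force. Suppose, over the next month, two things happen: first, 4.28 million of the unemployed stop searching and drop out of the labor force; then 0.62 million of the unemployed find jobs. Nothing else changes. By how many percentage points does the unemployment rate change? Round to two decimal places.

The unemployment rate changes by −3.30 percentage points.

Initially, labor force = 135.54 + 9.07 = 144.61 million, so u = 9.07/144.61 = 6.27%.
After the first change, unemployed and labor force both fall by 4.28 → E = 135.54, U = 4.79, labor force = 140.33 million.
After the second change, unemployed falls and employed rises by 0.62; labor force unchanged → E = 136.16, U = 4.17, labor force = 140.33 million.
New unemployment rate = 4.17 / 140.33 = 2.97%.
Change = 2.97% − 6.27% = −3.30 percentage points.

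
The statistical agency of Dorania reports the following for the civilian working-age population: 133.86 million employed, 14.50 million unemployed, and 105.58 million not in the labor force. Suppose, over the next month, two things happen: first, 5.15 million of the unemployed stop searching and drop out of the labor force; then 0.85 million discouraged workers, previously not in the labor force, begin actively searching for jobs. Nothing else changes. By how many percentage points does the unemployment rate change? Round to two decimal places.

Initially, labor force = 133.86 + 14.50 = 148.36 million, so u = 14.50/148.36 = 9.77%.
After the first change, unemployed and labor force both fall by 5.15 → E = 133.86, U = 9.35, labor force = 143.21 million.
After the second change, unemployed and labor force both rise by 0.85 → E = 133.86, U = 10.20, labor force = 144.06 million.
New unemployment rate = 10.20 / 144.06 = 7.08%.
Change = 7.08% − 9.77% = −2.69 percentage points.

The unemployment rate changes by −2.69 percentage points.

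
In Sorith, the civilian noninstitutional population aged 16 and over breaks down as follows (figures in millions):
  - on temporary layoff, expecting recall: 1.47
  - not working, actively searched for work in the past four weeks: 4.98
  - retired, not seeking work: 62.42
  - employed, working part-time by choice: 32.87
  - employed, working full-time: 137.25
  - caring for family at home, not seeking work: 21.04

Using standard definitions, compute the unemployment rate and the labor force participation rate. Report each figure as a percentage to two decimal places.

Unemployment rate ≈ 3.65%; labor force participation rate ≈ 67.90%.

Employed = 32.87 + 137.25 = 170.12 million.
Unemployed = 1.47 + 4.98 = 6.45 million (jobless and actively searching, or on temporary layoff).
Labor force = 170.12 + 6.45 = 176.57 million.
Not in labor force = 62.42 + 21.04 = 83.46 million (those not working and not actively searching are outside the labor force).
Civilian working-age population = 176.57 + 83.46 = 260.03 million.
Unemployment rate = 6.45 / 176.57 = 3.65%.
Labor force participation rate = 176.57 / 260.03 = 67.90%.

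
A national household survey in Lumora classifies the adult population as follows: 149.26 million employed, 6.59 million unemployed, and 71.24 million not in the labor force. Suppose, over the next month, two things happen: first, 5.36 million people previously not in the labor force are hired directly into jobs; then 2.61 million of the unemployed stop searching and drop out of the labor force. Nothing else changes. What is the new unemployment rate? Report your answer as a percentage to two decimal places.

Initially, labor force = 149.26 + 6.59 = 155.85 million, so u = 6.59/155.85 = 4.23%.
After the first change, employed and labor force both rise by 5.36; unemployed unchanged → E = 154.62, U = 6.59, labor force = 161.21 million.
After the second change, unemployed and labor force both fall by 2.61 → E = 154.62, U = 3.98, labor force = 158.60 million.
New unemployment rate = 3.98 / 158.60 = 2.51%.

New unemployment rate ≈ 2.51%.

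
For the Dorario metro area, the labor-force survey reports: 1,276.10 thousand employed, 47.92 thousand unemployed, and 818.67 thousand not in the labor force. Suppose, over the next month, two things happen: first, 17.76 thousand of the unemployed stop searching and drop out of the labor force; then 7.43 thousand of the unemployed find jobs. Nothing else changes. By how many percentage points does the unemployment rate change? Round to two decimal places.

Initially, labor force = 1,276.10 + 47.92 = 1,324.02 thousand, so u = 47.92/1,324.02 = 3.62%.
After the first change, unemployed and labor force both fall by 17.76 → E = 1,276.10, U = 30.16, labor force = 1,306.26 thousand.
After the second change, unemployed falls and employed rises by 7.43; labor force unchanged → E = 1,283.53, U = 22.73, labor force = 1,306.26 thousand.
New unemployment rate = 22.73 / 1,306.26 = 1.74%.
Change = 1.74% − 3.62% = −1.88 percentage points.

The unemployment rate changes by −1.88 percentage points.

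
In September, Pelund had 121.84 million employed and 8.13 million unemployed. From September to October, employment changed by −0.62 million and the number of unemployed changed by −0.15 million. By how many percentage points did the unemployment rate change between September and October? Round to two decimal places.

The unemployment rate changed by −0.08 percentage points.

September: labor force = 121.84 + 8.13 = 129.97; u = 8.13/129.97 = 6.26%.
October: labor force = 121.22 + 7.98 = 129.20; u = 7.98/129.20 = 6.18%.
Change = 6.18% − 6.26% = −0.08 pp.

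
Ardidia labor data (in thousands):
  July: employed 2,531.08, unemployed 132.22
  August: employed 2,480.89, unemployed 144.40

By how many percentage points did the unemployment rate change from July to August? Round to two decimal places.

The unemployment rate changed by +0.54 percentage points.

July: labor force = 2,531.08 + 132.22 = 2,663.30; u = 132.22/2,663.30 = 4.96%.
August: labor force = 2,480.89 + 144.40 = 2,625.29; u = 144.40/2,625.29 = 5.50%.
Change = 5.50% − 4.96% = +0.54 pp.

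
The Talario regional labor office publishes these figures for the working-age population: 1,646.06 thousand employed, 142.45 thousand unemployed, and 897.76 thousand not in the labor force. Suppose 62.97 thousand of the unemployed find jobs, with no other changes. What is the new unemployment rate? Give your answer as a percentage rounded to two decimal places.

Initially, labor force = 1,646.06 + 142.45 = 1,788.51 thousand, so u = 142.45/1,788.51 = 7.96%.
After the change, unemployed falls and employed rises by 62.97; labor force unchanged → E = 1,709.03, U = 79.48, labor force = 1,788.51 thousand.
New unemployment rate = 79.48 / 1,788.51 = 4.44%.

New unemployment rate ≈ 4.44%.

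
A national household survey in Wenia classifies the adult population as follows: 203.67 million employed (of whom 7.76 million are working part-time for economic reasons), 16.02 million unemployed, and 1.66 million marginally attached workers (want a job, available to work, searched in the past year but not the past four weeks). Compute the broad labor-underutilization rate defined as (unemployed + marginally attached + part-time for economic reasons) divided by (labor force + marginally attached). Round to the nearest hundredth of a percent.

Broad underutilization rate ≈ 11.49%.

Labor force = 203.67 + 16.02 = 219.69 million.
Numerator = 16.02 + 1.66 + 7.76 = 25.44 million.
Denominator = 219.69 + 1.66 = 221.35 million.
Broad rate = 25.44 / 221.35 = 11.49%.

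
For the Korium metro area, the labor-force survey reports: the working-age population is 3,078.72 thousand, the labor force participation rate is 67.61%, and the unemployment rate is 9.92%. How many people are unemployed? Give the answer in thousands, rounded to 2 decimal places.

Labor force = 0.6761 × 3,078.72 = 2,081.52 thousand.
Unemployed = 0.0992 × 2,081.52 ≈ 206.49 thousand.

About 206.49 thousand are unemployed.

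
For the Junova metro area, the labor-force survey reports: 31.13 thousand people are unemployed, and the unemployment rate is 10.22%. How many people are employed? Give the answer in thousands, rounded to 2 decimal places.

About 273.47 thousand are employed.

Labor force = U / u = 31.13 / 0.1022 ≈ 304.60 thousand.
Employed = labor force − unemployed = 304.60 − 31.13 = 273.47 thousand.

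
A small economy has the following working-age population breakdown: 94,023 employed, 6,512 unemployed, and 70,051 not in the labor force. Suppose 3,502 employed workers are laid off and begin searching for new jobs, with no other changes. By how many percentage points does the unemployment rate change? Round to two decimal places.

The unemployment rate changes by +3.48 percentage points.

Initially, labor force = 94,023 + 6,512 = 100,535, so u = 6,512/100,535 = 6.48%.
After the change, employed falls and unemployed rises by 3,502; labor force unchanged → E = 90,521, U = 10,014, labor force = 100,535.
New unemployment rate = 10,014 / 100,535 = 9.96%.
Change = 9.96% − 6.48% = +3.48 percentage points.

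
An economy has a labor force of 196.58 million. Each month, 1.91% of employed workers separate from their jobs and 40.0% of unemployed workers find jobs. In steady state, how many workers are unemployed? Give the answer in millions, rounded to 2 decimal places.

About 8.96 million are unemployed in steady state.

Steady-state unemployment rate u* = s/(s+f) = 1.91/(1.91+40.0) = 0.045574.
Unemployed = u* × labor force = 0.045574 × 196.58 ≈ 8.96 million.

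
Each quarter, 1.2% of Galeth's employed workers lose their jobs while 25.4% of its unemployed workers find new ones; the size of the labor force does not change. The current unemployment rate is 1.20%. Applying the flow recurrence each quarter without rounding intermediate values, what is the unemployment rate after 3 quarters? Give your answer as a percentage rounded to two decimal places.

Unemployment rate after three quarters ≈ 3.20%.

With a fixed labor force, u_{t+1} = u_t + s·(1−u_t) − f·u_t = u_t·(1−s−f) + s.
Here 1−s−f = 0.734 and s = 0.012.
u_1 = 0.012000 × 0.734 + 0.012 = 0.020808.
u_2 = 0.020808 × 0.734 + 0.012 = 0.027273.
u_3 = 0.027273 × 0.734 + 0.012 = 0.032018.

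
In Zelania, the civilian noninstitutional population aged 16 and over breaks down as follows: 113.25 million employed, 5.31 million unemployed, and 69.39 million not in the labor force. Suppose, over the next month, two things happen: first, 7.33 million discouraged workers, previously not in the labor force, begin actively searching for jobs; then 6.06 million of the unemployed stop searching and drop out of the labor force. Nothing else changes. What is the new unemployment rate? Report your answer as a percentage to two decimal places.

Initially, labor force = 113.25 + 5.31 = 118.56 million, so u = 5.31/118.56 = 4.48%.
After the first change, unemployed and labor force both rise by 7.33 → E = 113.25, U = 12.64, labor force = 125.89 million.
After the second change, unemployed and labor force both fall by 6.06 → E = 113.25, U = 6.58, labor force = 119.83 million.
New unemployment rate = 6.58 / 119.83 = 5.49%.

New unemployment rate ≈ 5.49%.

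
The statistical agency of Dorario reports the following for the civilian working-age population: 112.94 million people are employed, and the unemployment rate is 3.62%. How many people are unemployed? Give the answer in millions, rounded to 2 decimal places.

About 4.24 million are unemployed.

Let U be the number unemployed. The labor force is E + U, and U/(E+U) = 0.0362.
So U = 0.0362 × 112.94 / (1 − 0.0362) = 4.0884 / 0.9638 ≈ 4.24 million.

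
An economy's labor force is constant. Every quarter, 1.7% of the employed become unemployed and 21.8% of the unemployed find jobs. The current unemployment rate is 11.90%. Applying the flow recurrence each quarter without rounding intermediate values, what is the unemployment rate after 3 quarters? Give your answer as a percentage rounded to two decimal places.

Unemployment rate after three quarters ≈ 9.32%.

With a fixed labor force, u_{t+1} = u_t + s·(1−u_t) − f·u_t = u_t·(1−s−f) + s.
Here 1−s−f = 0.765 and s = 0.017.
u_1 = 0.119000 × 0.765 + 0.017 = 0.108035.
u_2 = 0.108035 × 0.765 + 0.017 = 0.099647.
u_3 = 0.099647 × 0.765 + 0.017 = 0.093230.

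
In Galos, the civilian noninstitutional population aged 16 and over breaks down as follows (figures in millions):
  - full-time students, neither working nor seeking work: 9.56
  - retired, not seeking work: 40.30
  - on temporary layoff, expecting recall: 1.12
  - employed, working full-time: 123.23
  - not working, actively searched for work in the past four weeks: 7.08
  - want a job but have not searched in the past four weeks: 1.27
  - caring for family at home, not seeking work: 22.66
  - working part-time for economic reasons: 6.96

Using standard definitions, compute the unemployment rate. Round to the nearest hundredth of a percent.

Employed = 123.23 + 6.96 = 130.19 million (anyone who worked, including part-time for economic reasons, counts as employed).
Unemployed = 1.12 + 7.08 = 8.20 million (jobless and actively searching, or on temporary layoff).
Labor force = 130.19 + 8.20 = 138.39 million.
Unemployment rate = 8.20 / 138.39 = 5.93%.

Unemployment rate ≈ 5.93%.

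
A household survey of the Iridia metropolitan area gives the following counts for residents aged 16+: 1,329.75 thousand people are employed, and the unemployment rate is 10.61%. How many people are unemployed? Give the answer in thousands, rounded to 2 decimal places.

Let U be the number unemployed. The labor force is E + U, and U/(E+U) = 0.1061.
So U = 0.1061 × 1,329.75 / (1 − 0.1061) = 141.0865 / 0.8939 ≈ 157.83 thousand.

About 157.83 thousand are unemployed.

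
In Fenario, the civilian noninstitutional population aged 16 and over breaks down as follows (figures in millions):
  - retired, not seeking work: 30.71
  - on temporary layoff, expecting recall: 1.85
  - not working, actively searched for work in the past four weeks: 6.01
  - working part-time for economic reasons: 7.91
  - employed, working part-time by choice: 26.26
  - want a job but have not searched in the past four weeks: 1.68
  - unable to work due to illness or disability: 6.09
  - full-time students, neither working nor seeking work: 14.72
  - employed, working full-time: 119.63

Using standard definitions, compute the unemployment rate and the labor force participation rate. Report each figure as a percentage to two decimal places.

Employed = 7.91 + 26.26 + 119.63 = 153.80 million (anyone who worked, including part-time for economic reasons, counts as employed).
Unemployed = 1.85 + 6.01 = 7.86 million (jobless and actively searching, or on temporary layoff).
Labor force = 153.80 + 7.86 = 161.66 million.
Not in labor force = 30.71 + 1.68 + 6.09 + 14.72 = 53.20 million (those not working and not actively searching are outside the labor force — including those who want a job but have given up searching).
Civilian working-age population = 161.66 + 53.20 = 214.86 million.
Unemployment rate = 7.86 / 161.66 = 4.86%.
Labor force participation rate = 161.66 / 214.86 = 75.24%.

Unemployment rate ≈ 4.86%; labor force participation rate ≈ 75.24%.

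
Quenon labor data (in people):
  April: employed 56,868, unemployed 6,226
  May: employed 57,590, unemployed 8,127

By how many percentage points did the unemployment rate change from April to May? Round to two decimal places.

April: labor force = 56,868 + 6,226 = 63,094; u = 6,226/63,094 = 9.87%.
May: labor force = 57,590 + 8,127 = 65,717; u = 8,127/65,717 = 12.37%.
Change = 12.37% − 9.87% = +2.50 pp.

The unemployment rate changed by +2.50 percentage points.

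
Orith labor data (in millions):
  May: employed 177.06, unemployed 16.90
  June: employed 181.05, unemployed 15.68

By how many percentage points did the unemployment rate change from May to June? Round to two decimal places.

May: labor force = 177.06 + 16.90 = 193.96; u = 16.90/193.96 = 8.71%.
June: labor force = 181.05 + 15.68 = 196.73; u = 15.68/196.73 = 7.97%.
Change = 7.97% − 8.71% = −0.74 pp.

The unemployment rate changed by −0.74 percentage points.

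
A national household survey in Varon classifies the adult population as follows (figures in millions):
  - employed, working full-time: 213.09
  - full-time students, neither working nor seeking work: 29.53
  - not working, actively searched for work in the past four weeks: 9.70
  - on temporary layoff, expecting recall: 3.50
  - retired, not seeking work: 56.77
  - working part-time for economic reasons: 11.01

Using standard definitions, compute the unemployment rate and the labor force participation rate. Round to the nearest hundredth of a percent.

Employed = 213.09 + 11.01 = 224.10 million (anyone who worked, including part-time for economic reasons, counts as employed).
Unemployed = 9.70 + 3.50 = 13.20 million (jobless and actively searching, or on temporary layoff).
Labor force = 224.10 + 13.20 = 237.30 million.
Not in labor force = 29.53 + 56.77 = 86.30 million (those not working and not actively searching are outside the labor force).
Civilian working-age population = 237.30 + 86.30 = 323.60 million.
Unemployment rate = 13.20 / 237.30 = 5.56%.
Labor force participation rate = 237.30 / 323.60 = 73.33%.

Unemployment rate ≈ 5.56%; labor force participation rate ≈ 73.33%.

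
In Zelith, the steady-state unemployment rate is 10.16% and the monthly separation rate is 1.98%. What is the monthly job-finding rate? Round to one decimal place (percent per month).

Job-finding rate ≈ 17.5% per month.

From u* = s/(s+f): f = s·(1−u)/u.
f = 1.98 × (1 − 0.1016) / 0.1016 = 1.7788 / 0.1016 ≈ 17.5% per month.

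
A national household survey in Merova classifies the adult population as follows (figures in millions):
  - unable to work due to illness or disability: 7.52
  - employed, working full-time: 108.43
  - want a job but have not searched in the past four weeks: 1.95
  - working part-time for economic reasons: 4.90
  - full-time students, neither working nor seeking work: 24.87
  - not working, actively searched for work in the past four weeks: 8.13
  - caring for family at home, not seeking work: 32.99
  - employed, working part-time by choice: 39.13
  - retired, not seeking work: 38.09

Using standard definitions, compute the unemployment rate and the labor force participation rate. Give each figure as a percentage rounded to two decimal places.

Unemployment rate ≈ 5.06%; labor force participation rate ≈ 60.37%.

Employed = 108.43 + 4.90 + 39.13 = 152.46 million (anyone who worked, including part-time for economic reasons, counts as employed).
Unemployed = 8.13 million.
Labor force = 152.46 + 8.13 = 160.59 million.
Not in labor force = 7.52 + 1.95 + 24.87 + 32.99 + 38.09 = 105.42 million (those not working and not actively searching are outside the labor force — including those who want a job but have given up searching).
Civilian working-age population = 160.59 + 105.42 = 266.01 million.
Unemployment rate = 8.13 / 160.59 = 5.06%.
Labor force participation rate = 160.59 / 266.01 = 60.37%.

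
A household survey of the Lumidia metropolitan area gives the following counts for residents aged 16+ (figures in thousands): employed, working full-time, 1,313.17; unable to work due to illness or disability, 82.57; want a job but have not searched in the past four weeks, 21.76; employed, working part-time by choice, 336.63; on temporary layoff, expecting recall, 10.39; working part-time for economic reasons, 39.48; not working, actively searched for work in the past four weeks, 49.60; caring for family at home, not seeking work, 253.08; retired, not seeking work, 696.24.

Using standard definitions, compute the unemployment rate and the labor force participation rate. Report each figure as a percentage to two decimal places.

Employed = 1,313.17 + 336.63 + 39.48 = 1,689.28 thousand (anyone who worked, including part-time for economic reasons, counts as employed).
Unemployed = 10.39 + 49.60 = 59.99 thousand (jobless and actively searching, or on temporary layoff).
Labor force = 1,689.28 + 59.99 = 1,749.27 thousand.
Not in labor force = 82.57 + 21.76 + 253.08 + 696.24 = 1,053.65 thousand (those not working and not actively searching are outside the labor force — including those who want a job but have given up searching).
Civilian working-age population = 1,749.27 + 1,053.65 = 2,802.92 thousand.
Unemployment rate = 59.99 / 1,749.27 = 3.43%.
Labor force participation rate = 1,749.27 / 2,802.92 = 62.41%.

Unemployment rate ≈ 3.43%; labor force participation rate ≈ 62.41%.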